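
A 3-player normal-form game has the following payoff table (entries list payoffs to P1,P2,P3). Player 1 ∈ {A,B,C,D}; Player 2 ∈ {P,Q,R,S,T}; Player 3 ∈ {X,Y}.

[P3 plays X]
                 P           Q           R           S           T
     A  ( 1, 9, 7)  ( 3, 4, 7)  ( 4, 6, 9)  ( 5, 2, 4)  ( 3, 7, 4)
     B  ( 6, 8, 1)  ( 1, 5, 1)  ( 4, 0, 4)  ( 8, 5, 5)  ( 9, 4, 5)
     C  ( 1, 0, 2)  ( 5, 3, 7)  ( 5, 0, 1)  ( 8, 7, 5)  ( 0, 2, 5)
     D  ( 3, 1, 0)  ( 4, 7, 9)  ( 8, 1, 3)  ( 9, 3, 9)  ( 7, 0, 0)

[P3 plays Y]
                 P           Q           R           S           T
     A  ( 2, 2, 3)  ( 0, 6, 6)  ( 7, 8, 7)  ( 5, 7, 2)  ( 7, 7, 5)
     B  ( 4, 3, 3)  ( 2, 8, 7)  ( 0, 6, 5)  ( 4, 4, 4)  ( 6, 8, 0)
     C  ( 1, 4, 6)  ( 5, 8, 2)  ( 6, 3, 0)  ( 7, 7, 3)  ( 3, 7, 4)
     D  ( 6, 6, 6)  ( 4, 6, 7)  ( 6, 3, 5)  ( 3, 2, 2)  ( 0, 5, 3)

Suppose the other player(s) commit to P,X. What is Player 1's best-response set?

u_1(A vs P,X) = 1
u_1(B vs P,X) = 6
u_1(C vs P,X) = 1
u_1(D vs P,X) = 3
max payoff 6 at {B}

P1 best: {B}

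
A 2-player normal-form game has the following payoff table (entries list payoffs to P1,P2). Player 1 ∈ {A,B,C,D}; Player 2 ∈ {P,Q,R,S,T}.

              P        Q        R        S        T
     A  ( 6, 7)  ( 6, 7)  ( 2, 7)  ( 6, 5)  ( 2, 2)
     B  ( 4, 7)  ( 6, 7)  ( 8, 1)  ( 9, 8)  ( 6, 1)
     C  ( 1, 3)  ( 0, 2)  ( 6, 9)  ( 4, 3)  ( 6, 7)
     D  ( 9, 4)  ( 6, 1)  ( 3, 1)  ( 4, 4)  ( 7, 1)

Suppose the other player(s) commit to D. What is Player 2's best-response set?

u_2(P vs D) = 4
u_2(Q vs D) = 1
u_2(R vs D) = 1
u_2(S vs D) = 4
u_2(T vs D) = 1
max payoff 4 at {P,S}

BR_2 = {P,S}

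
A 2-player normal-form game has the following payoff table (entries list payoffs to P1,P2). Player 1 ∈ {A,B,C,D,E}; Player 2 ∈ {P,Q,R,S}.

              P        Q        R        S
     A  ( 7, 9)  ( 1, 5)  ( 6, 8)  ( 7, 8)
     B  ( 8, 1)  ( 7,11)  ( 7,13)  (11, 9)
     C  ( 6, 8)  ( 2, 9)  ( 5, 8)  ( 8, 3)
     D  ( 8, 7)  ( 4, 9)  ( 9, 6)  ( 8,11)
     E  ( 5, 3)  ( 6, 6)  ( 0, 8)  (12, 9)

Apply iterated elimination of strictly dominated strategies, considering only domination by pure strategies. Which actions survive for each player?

Survivors P1:{B,D,E} P2:{Q,R,S}

P1 drop A (B beats it: P:8>7 Q:7>1 R:7>6 S:11>7)
P1 drop C (B beats it: P:8>6 Q:7>2 R:7>5 S:11>8)
P2 drop P (Q beats it: B:11>1 D:9>7 E:6>3)
P1→{B,D,E} P2→{Q,R,S}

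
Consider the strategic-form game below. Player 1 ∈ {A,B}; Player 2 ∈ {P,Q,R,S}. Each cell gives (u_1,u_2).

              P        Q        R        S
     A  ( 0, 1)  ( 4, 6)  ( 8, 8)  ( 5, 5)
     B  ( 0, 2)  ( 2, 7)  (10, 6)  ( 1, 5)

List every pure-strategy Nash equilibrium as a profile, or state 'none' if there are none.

(A,P): not NE [P2→R gives 8>1]
(A,Q): not NE [P2→R gives 8>6]
(A,R): not NE [P1→B gives 10>8]
(A,S): not NE [P2→R gives 8>5]
(B,P): not NE [P2→Q gives 7>2]
(B,Q): not NE [P1→A gives 4>2]
(B,R): not NE [P2→Q gives 7>6]
(B,S): not NE [P1→A gives 5>1; P2→Q gives 7>5]

Equilibria: none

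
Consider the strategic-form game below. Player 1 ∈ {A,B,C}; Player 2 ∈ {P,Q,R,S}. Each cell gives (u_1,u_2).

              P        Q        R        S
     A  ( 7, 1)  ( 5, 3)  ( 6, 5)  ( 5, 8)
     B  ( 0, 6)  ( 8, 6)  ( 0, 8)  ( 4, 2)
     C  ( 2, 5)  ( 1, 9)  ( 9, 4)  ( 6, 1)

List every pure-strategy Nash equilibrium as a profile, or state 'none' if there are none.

(A,P): not NE [P2→S gives 8>1]
(A,Q): not NE [P1→B gives 8>5; P2→S gives 8>3]
(A,R): not NE [P1→C gives 9>6; P2→S gives 8>5]
(A,S): not NE [P1→C gives 6>5]
(B,P): not NE [P1→A gives 7>0; P2→R gives 8>6]
(B,Q): not NE [P2→R gives 8>6]
(B,R): not NE [P1→C gives 9>0]
(B,S): not NE [P1→C gives 6>4; P2→R gives 8>2]
(C,P): not NE [P1→A gives 7>2; P2→Q gives 9>5]
(C,Q): not NE [P1→B gives 8>1]
(C,R): not NE [P2→Q gives 9>4]
(C,S): not NE [P2→Q gives 9>1]

PSNE: ∅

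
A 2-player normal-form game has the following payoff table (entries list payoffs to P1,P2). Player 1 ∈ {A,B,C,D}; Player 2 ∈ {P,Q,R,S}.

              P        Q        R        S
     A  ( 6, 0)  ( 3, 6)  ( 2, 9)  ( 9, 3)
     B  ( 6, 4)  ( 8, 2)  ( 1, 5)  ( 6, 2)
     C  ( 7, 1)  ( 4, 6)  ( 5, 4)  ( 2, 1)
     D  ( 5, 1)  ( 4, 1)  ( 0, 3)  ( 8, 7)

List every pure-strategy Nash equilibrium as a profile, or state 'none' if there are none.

(A,P): not NE [P1→C gives 7>6; P2→R gives 9>0]
(A,Q): not NE [P1→B gives 8>3; P2→R gives 9>6]
(A,R): not NE [P1→C gives 5>2]
(A,S): not NE [P2→R gives 9>3]
(B,P): not NE [P1→C gives 7>6; P2→R gives 5>4]
(B,Q): not NE [P2→R gives 5>2]
(B,R): not NE [P1→C gives 5>1]
(B,S): not NE [P1→A gives 9>6; P2→R gives 5>2]
(C,P): not NE [P2→Q gives 6>1]
(C,Q): not NE [P1→B gives 8>4]
(C,R): not NE [P2→Q gives 6>4]
(C,S): not NE [P1→A gives 9>2; P2→Q gives 6>1]
(D,P): not NE [P1→C gives 7>5; P2→S gives 7>1]
(D,Q): not NE [P1→B gives 8>4; P2→S gives 7>1]
(D,R): not NE [P1→C gives 5>0; P2→S gives 7>3]
(D,S): not NE [P1→A gives 9>8]

PSNE: ∅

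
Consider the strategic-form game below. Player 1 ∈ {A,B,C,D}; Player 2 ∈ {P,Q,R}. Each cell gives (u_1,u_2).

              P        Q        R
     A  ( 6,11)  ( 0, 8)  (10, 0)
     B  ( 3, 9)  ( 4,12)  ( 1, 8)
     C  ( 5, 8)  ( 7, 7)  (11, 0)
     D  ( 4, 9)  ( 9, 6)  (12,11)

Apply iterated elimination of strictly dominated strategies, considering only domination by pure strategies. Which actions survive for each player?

Remaining: P1:{A,C,D} P2:{P,R}

P1 drop B (C beats it: P:5>3 Q:7>4 R:11>1)
P2 drop Q (P beats it: A:11>8 C:8>7 D:9>6)
P1→{A,C,D} P2→{P,R}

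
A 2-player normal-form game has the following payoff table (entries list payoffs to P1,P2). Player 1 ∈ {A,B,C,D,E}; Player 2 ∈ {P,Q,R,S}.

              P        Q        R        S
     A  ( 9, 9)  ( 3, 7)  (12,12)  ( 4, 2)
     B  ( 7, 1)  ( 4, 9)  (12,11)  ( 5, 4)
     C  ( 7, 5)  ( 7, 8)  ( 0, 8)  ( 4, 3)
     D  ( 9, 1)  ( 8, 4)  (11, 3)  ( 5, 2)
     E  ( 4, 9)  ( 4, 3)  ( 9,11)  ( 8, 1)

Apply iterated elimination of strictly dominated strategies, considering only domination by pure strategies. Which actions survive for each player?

Survivors P1:{A,B,D} P2:{Q,R}

P1 drop C (D beats it: P:9>7 Q:8>7 R:11>0 S:5>4)
P2 drop P (R beats it: A:12>9 B:11>1 D:3>1 E:11>9)
P2 drop S (Q beats it: A:7>2 B:9>4 D:4>2 E:3>1)
P1 drop E (D beats it: Q:8>4 R:11>9)
P1→{A,B,D} P2→{Q,R}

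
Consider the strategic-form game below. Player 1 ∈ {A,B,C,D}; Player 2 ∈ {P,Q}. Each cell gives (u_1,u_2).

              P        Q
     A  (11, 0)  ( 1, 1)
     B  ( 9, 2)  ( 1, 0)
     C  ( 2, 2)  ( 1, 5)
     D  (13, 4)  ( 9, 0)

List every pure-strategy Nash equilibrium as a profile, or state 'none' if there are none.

(A,P): not NE [P1→D gives 13>11; P2→Q gives 1>0]
(A,Q): not NE [P1→D gives 9>1]
(B,P): not NE [P1→D gives 13>9]
(B,Q): not NE [P1→D gives 9>1; P2→P gives 2>0]
(C,P): not NE [P1→D gives 13>2; P2→Q gives 5>2]
(C,Q): not NE [P1→D gives 9>1]
(D,P): NE
(D,Q): not NE [P2→P gives 4>0]

NE set: (D,P)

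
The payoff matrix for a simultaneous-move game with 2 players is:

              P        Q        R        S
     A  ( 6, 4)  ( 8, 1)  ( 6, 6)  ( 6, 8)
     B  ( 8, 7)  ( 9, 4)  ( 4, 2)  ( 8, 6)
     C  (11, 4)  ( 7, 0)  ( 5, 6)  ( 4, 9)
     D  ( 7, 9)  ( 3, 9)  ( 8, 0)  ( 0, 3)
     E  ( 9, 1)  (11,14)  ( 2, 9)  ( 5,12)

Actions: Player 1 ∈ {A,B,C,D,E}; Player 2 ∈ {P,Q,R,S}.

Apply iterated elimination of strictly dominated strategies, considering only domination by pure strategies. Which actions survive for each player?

P2 drop R (S beats it: A:8>6 B:6>2 C:9>6 D:3>0 E:12>9)
P1 drop A (B beats it: P:8>6 Q:9>8 S:8>6)
P1 drop D (B beats it: P:8>7 Q:9>3 S:8>0)
P1→{B,C,E} P2→{P,Q,S}

Survivors P1:{B,C,E} P2:{P,Q,S}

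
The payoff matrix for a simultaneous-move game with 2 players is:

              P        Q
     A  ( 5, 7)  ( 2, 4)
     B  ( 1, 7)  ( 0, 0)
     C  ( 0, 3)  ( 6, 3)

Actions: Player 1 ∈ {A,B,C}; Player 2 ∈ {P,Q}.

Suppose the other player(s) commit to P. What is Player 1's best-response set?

P1 best: {A}

u_1(A vs P) = 5
u_1(B vs P) = 1
u_1(C vs P) = 0
max payoff 5 at {A}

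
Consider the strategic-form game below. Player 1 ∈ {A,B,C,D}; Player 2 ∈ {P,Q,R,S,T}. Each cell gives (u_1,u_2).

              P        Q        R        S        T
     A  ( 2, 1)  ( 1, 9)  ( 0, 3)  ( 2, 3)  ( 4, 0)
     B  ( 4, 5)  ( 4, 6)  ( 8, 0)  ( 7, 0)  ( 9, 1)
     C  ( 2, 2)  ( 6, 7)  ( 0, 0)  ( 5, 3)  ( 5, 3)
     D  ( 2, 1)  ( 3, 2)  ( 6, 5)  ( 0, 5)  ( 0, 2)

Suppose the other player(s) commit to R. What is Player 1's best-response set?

u_1(A vs R) = 0
u_1(B vs R) = 8
u_1(C vs R) = 0
u_1(D vs R) = 6
max payoff 8 at {B}

P1 best: {B}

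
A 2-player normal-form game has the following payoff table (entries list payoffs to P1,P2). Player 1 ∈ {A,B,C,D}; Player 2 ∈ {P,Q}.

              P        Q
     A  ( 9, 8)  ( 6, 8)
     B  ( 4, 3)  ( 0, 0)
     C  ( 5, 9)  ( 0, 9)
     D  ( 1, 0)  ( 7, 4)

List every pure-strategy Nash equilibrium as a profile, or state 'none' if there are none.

(A,P): NE
(A,Q): not NE [P1→D gives 7>6]
(B,P): not NE [P1→A gives 9>4]
(B,Q): not NE [P1→D gives 7>0; P2→P gives 3>0]
(C,P): not NE [P1→A gives 9>5]
(C,Q): not NE [P1→D gives 7>0]
(D,P): not NE [P1→A gives 9>1; P2→Q gives 4>0]
(D,Q): NE

NE set: (A,P), (D,Q)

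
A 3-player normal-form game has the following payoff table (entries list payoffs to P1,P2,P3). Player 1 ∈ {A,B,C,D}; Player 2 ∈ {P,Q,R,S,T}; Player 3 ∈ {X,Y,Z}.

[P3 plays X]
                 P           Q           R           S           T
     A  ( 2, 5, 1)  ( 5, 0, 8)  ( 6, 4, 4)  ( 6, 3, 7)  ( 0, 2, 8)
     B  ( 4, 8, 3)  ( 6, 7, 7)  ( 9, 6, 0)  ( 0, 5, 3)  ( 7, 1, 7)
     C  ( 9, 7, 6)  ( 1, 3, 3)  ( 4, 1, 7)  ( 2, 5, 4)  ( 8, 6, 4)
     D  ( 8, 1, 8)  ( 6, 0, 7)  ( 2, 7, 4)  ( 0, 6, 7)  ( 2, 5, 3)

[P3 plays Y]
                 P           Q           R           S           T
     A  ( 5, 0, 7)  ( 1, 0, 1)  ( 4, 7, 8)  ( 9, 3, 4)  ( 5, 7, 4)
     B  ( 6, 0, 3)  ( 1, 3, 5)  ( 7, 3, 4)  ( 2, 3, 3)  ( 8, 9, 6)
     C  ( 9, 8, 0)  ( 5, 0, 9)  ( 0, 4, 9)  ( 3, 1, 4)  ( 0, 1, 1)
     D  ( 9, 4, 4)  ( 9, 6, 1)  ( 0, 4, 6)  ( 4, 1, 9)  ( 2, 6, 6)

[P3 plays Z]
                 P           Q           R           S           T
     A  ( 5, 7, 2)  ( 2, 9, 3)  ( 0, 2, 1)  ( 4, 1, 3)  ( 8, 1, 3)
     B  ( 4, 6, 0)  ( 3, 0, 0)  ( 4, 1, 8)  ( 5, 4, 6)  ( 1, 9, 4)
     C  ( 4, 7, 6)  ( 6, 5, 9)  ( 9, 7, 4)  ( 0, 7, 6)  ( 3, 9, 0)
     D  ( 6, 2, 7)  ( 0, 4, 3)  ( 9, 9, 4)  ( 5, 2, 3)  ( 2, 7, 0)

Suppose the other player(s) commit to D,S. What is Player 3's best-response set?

u_3(X vs D,S) = 7
u_3(Y vs D,S) = 9
u_3(Z vs D,S) = 3
max payoff 9 at {Y}

P3 best: {Y}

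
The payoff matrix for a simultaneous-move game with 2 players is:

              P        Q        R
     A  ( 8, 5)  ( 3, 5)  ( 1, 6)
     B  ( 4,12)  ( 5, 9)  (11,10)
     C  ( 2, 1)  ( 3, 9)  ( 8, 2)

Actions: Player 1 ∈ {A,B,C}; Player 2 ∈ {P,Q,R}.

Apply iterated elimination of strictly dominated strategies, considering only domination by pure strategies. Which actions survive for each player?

Remaining: P1:{A,B} P2:{P,R}

P1 drop C (B beats it: P:4>2 Q:5>3 R:11>8)
P2 drop Q (R beats it: A:6>5 B:10>9)
P1→{A,B} P2→{P,R}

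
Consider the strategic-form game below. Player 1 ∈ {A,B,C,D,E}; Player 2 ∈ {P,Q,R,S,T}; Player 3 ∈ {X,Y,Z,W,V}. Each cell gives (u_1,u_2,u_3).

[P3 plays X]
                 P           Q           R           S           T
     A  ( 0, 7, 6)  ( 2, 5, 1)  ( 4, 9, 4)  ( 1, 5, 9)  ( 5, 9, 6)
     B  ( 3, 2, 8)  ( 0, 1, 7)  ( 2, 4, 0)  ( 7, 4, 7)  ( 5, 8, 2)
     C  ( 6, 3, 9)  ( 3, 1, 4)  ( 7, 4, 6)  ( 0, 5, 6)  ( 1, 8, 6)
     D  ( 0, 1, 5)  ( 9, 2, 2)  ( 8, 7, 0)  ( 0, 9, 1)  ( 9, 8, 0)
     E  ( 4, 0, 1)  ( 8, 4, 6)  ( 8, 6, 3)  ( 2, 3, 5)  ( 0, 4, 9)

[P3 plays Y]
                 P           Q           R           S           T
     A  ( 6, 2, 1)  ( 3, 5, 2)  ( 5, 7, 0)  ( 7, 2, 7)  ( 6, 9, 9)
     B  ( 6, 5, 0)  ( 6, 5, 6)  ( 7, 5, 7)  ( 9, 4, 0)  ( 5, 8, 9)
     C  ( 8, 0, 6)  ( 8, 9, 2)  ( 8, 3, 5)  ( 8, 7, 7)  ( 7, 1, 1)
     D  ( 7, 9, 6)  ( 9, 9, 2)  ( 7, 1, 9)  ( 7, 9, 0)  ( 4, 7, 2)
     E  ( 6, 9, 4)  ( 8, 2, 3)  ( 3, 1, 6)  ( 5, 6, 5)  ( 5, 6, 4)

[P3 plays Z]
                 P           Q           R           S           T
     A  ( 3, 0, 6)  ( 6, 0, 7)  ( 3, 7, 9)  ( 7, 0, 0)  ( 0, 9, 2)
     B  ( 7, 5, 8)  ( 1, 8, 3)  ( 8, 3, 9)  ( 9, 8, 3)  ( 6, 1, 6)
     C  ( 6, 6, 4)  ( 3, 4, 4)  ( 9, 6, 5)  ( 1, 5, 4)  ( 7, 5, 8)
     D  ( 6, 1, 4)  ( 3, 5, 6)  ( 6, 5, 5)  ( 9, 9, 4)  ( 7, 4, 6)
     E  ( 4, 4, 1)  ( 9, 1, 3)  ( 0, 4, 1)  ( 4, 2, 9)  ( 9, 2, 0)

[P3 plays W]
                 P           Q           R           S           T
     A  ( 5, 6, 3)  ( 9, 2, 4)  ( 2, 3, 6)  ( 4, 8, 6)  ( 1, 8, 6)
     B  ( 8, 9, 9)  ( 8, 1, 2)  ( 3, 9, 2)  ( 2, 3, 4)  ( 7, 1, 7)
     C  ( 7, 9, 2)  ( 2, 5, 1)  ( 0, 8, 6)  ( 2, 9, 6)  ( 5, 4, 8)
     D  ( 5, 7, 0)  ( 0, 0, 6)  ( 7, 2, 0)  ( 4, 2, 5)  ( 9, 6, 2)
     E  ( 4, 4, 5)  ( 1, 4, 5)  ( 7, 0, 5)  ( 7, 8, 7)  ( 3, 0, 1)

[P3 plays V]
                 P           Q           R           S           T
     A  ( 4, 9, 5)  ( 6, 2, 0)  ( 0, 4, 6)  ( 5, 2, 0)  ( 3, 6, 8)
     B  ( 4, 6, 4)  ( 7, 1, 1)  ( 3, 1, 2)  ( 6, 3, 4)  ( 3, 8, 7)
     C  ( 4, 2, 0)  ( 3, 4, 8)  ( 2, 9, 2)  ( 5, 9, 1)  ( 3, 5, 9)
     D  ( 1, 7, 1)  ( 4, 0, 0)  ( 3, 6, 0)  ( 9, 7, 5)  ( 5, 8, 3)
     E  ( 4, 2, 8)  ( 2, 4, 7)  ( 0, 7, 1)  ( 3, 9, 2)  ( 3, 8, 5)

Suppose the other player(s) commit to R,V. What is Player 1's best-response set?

argmax u_1 = {B,D}

u_1(A vs R,V) = 0
u_1(B vs R,V) = 3
u_1(C vs R,V) = 2
u_1(D vs R,V) = 3
u_1(E vs R,V) = 0
max payoff 3 at {B,D}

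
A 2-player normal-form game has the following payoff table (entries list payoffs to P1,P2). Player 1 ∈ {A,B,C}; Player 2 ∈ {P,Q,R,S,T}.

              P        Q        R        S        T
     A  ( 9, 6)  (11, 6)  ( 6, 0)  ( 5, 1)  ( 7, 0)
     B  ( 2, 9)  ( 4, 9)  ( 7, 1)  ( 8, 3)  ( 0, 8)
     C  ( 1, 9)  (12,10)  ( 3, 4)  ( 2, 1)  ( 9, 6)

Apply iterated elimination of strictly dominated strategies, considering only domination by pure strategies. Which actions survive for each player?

Survivors P1:{A,C} P2:{P,Q}

P2 drop R (P beats it: A:6>0 B:9>1 C:9>4)
P2 drop S (P beats it: A:6>1 B:9>3 C:9>1)
P1 drop B (A beats it: P:9>2 Q:11>4 T:7>0)
P2 drop T (P beats it: A:6>0 C:9>6)
P1→{A,C} P2→{P,Q}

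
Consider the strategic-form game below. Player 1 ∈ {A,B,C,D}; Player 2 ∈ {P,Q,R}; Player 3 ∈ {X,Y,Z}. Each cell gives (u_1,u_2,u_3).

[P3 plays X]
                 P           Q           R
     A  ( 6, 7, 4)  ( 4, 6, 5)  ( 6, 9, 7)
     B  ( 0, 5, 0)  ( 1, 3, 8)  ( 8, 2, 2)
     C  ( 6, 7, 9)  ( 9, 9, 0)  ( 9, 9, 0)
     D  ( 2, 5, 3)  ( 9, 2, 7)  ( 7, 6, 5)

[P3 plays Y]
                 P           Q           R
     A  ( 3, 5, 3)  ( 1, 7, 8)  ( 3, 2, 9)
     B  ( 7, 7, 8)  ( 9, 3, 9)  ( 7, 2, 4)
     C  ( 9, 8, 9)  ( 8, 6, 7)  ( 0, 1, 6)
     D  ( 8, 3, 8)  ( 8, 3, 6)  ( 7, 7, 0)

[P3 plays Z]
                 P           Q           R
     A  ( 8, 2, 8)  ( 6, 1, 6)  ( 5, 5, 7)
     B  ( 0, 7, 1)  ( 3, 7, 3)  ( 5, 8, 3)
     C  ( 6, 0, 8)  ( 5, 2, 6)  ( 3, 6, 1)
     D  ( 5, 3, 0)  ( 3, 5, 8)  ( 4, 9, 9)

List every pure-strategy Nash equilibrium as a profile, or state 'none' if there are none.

(A,P,X): not NE [P2→R gives 9>7; P3→Z gives 8>4]
(A,P,Y): not NE [P1→C gives 9>3; P2→Q gives 7>5; P3→Z gives 8>3]
(A,P,Z): not NE [P2→R gives 5>2]
(A,Q,X): not NE [P1→D gives 9>4; P2→R gives 9>6; P3→Y gives 8>5]
(A,Q,Y): not NE [P1→B gives 9>1]
(A,Q,Z): not NE [P2→R gives 5>1; P3→Y gives 8>6]
(A,R,X): not NE [P1→C gives 9>6; P3→Y gives 9>7]
(A,R,Y): not NE [P1→D gives 7>3; P2→Q gives 7>2]
(A,R,Z): not NE [P3→Y gives 9>7]
(B,P,X): not NE [P1→C gives 6>0; P3→Y gives 8>0]
(B,P,Y): not NE [P1→C gives 9>7]
(B,P,Z): not NE [P1→A gives 8>0; P2→R gives 8>7; P3→Y gives 8>1]
(B,Q,X): not NE [P1→D gives 9>1; P2→P gives 5>3; P3→Y gives 9>8]
(B,Q,Y): not NE [P2→P gives 7>3]
(B,Q,Z): not NE [P1→A gives 6>3; P2→R gives 8>7; P3→Y gives 9>3]
(B,R,X): not NE [P1→C gives 9>8; P2→P gives 5>2; P3→Y gives 4>2]
(B,R,Y): not NE [P2→P gives 7>2]
(B,R,Z): not NE [P3→Y gives 4>3]
(C,P,X): not NE [P2→R gives 9>7]
(C,P,Y): NE
(C,P,Z): not NE [P1→A gives 8>6; P2→R gives 6>0; P3→Y gives 9>8]
(C,Q,X): not NE [P3→Y gives 7>0]
(C,Q,Y): not NE [P1→B gives 9>8; P2→P gives 8>6]
(C,Q,Z): not NE [P1→A gives 6>5; P2→R gives 6>2; P3→Y gives 7>6]
(C,R,X): not NE [P3→Y gives 6>0]
(C,R,Y): not NE [P1→D gives 7>0; P2→P gives 8>1]
(C,R,Z): not NE [P1→B gives 5>3; P3→Y gives 6>1]
(D,P,X): not NE [P1→C gives 6>2; P2→R gives 6>5; P3→Y gives 8>3]
(D,P,Y): not NE [P1→C gives 9>8; P2→R gives 7>3]
(D,P,Z): not NE [P1→A gives 8>5; P2→R gives 9>3; P3→Y gives 8>0]
(D,Q,X): not NE [P2→R gives 6>2; P3→Z gives 8>7]
(D,Q,Y): not NE [P1→B gives 9>8; P2→R gives 7>3; P3→Z gives 8>6]
(D,Q,Z): not NE [P1→A gives 6>3; P2→R gives 9>5]
(D,R,X): not NE [P1→C gives 9>7; P3→Z gives 9>5]
(D,R,Y): not NE [P3→Z gives 9>0]
(D,R,Z): not NE [P1→B gives 5>4]

NE set: (C,P,Y)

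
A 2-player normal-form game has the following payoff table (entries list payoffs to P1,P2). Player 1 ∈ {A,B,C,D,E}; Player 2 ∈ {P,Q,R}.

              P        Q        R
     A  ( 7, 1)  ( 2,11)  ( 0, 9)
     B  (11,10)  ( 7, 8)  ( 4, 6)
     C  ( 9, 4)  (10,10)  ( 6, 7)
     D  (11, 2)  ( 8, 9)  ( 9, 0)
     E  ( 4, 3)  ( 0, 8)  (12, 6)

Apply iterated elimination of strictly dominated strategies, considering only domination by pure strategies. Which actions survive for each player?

P1 drop A (B beats it: P:11>7 Q:7>2 R:4>0)
P2 drop R (Q beats it: B:8>6 C:10>7 D:9>0 E:8>6)
P1 drop E (B beats it: P:11>4 Q:7>0)
P1→{B,C,D} P2→{P,Q}

Survivors P1:{B,C,D} P2:{P,Q}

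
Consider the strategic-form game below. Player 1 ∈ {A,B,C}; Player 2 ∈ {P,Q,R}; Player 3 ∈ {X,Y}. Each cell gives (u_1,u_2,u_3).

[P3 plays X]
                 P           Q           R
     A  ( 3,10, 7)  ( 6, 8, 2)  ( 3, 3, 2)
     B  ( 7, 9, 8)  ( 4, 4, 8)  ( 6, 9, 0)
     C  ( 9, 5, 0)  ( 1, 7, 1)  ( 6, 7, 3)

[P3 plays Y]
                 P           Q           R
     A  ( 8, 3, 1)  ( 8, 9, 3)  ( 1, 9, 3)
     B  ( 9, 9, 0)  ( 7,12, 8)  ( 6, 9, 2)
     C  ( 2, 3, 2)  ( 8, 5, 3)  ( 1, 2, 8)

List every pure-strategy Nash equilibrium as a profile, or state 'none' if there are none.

(A,P,X): not NE [P1→C gives 9>3]
(A,P,Y): not NE [P1→B gives 9>8; P2→R gives 9>3; P3→X gives 7>1]
(A,Q,X): not NE [P2→P gives 10>8; P3→Y gives 3>2]
(A,Q,Y): NE
(A,R,X): not NE [P1→C gives 6>3; P2→P gives 10>3; P3→Y gives 3>2]
(A,R,Y): not NE [P1→B gives 6>1]
(B,P,X): not NE [P1→C gives 9>7]
(B,P,Y): not NE [P2→Q gives 12>9; P3→X gives 8>0]
(B,Q,X): not NE [P1→A gives 6>4; P2→R gives 9>4]
(B,Q,Y): not NE [P1→C gives 8>7]
(B,R,X): not NE [P3→Y gives 2>0]
(B,R,Y): not NE [P2→Q gives 12>9]
(C,P,X): not NE [P2→R gives 7>5; P3→Y gives 2>0]
(C,P,Y): not NE [P1→B gives 9>2; P2→Q gives 5>3]
(C,Q,X): not NE [P1→A gives 6>1; P3→Y gives 3>1]
(C,Q,Y): NE
(C,R,X): not NE [P3→Y gives 8>3]
(C,R,Y): not NE [P1→B gives 6>1; P2→Q gives 5>2]

NE set: (A,Q,Y), (C,Q,Y)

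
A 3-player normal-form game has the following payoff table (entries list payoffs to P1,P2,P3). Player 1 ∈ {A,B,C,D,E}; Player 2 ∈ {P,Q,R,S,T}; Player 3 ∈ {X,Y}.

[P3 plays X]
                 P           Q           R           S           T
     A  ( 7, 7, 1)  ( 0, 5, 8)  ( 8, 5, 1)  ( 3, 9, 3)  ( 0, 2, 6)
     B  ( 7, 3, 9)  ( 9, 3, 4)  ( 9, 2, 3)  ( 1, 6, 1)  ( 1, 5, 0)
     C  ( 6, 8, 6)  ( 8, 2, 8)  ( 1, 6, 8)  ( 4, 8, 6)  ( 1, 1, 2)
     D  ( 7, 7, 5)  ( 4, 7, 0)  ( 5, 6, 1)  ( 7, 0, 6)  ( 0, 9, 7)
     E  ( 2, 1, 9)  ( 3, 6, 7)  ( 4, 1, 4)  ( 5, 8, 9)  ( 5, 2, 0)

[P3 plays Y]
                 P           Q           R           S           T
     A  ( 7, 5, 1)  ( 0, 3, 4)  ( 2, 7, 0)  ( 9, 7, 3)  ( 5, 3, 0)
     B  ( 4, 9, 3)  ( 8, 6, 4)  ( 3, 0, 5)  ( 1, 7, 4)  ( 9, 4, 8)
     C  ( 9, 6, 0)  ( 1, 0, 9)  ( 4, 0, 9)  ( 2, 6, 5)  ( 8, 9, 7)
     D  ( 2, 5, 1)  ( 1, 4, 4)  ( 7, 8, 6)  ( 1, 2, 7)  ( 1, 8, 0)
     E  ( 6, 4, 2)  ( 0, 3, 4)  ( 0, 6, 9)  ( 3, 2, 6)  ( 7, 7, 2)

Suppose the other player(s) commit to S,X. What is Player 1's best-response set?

argmax u_1 = {D}

u_1(A vs S,X) = 3
u_1(B vs S,X) = 1
u_1(C vs S,X) = 4
u_1(D vs S,X) = 7
u_1(E vs S,X) = 5
max payoff 7 at {D}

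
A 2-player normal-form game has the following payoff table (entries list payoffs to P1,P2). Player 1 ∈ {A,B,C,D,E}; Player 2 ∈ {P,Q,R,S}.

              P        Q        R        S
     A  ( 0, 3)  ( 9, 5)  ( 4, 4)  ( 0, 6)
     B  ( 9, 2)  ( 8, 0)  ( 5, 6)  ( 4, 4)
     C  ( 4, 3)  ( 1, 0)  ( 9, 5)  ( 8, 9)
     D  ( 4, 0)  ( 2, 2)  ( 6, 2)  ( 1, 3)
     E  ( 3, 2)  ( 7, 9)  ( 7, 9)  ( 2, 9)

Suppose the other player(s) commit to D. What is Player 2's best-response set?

BR_2 = {S}

u_2(P vs D) = 0
u_2(Q vs D) = 2
u_2(R vs D) = 2
u_2(S vs D) = 3
max payoff 3 at {S}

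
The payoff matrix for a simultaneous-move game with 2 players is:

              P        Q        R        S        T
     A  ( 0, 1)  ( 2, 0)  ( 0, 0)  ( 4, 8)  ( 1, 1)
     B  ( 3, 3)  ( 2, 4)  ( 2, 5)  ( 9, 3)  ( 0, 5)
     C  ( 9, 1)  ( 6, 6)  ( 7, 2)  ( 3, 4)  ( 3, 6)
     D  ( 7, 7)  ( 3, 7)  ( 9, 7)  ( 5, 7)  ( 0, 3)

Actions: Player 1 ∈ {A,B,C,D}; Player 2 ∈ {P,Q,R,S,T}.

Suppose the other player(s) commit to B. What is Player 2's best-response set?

P2 best: {R,T}

u_2(P vs B) = 3
u_2(Q vs B) = 4
u_2(R vs B) = 5
u_2(S vs B) = 3
u_2(T vs B) = 5
max payoff 5 at {R,T}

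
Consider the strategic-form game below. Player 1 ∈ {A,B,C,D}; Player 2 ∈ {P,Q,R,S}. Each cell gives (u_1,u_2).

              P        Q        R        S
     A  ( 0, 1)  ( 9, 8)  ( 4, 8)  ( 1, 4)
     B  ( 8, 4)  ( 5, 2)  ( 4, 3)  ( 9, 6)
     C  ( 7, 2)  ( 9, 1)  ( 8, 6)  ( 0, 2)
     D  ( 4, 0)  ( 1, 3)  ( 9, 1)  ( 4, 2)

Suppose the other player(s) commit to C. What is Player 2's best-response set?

u_2(P vs C) = 2
u_2(Q vs C) = 1
u_2(R vs C) = 6
u_2(S vs C) = 2
max payoff 6 at {R}

argmax u_2 = {R}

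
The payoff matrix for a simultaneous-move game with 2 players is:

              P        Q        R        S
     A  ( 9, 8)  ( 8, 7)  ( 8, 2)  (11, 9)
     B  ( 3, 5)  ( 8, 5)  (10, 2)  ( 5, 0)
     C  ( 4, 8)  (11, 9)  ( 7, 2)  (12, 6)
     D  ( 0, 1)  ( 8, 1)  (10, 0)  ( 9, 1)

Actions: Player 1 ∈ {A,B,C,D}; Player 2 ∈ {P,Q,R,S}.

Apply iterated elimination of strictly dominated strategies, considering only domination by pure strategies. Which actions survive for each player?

P2 drop R (P beats it: A:8>2 B:5>2 C:8>2 D:1>0)
P1 drop B (C beats it: P:4>3 Q:11>8 S:12>5)
P1 drop D (C beats it: P:4>0 Q:11>8 S:12>9)
P1→{A,C} P2→{P,Q,S}

IESDS → P1:{A,C} P2:{P,Q,S}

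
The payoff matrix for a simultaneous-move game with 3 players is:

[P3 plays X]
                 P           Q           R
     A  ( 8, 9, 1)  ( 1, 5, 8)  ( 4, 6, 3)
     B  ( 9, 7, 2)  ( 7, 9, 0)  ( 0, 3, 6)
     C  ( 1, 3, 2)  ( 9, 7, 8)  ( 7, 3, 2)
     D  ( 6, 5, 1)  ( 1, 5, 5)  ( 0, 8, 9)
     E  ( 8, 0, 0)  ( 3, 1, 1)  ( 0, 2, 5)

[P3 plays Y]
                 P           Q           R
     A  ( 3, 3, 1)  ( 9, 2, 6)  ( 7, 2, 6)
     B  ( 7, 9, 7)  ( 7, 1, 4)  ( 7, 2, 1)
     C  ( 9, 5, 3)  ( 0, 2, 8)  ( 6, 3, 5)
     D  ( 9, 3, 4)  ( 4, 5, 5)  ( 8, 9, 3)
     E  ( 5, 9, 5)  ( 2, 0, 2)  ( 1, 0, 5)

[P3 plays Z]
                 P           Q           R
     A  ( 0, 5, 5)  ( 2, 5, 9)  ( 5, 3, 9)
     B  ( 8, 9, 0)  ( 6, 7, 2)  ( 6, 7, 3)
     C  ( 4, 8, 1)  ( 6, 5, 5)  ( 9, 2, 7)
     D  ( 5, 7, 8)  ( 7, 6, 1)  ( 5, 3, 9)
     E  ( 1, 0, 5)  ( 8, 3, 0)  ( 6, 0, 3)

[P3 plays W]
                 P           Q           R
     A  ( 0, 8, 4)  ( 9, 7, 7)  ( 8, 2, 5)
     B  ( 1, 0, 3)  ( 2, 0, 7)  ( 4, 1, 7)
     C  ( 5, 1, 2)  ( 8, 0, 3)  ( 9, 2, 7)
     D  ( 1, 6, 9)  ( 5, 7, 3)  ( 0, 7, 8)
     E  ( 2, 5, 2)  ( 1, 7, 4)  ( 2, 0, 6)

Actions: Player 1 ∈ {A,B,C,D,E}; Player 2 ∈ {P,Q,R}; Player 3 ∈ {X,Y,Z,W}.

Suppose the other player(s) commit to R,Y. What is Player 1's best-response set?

u_1(A vs R,Y) = 7
u_1(B vs R,Y) = 7
u_1(C vs R,Y) = 6
u_1(D vs R,Y) = 8
u_1(E vs R,Y) = 1
max payoff 8 at {D}

P1 best: {D}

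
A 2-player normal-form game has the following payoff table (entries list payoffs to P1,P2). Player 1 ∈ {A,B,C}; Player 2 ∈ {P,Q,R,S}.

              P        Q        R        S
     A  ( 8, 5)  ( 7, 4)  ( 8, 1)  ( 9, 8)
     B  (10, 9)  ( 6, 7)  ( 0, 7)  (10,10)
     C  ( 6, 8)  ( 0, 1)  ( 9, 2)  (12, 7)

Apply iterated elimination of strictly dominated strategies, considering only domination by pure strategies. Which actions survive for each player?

IESDS → P1:{B,C} P2:{P,S}

P2 drop Q (P beats it: A:5>4 B:9>7 C:8>1)
P2 drop R (P beats it: A:5>1 B:9>7 C:8>2)
P1 drop A (B beats it: P:10>8 S:10>9)
P1→{B,C} P2→{P,S}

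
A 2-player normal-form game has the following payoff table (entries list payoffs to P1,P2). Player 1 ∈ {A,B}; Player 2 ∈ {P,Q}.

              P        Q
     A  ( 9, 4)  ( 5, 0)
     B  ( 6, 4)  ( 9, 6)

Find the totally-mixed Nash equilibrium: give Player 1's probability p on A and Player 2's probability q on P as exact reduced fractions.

P1 indiff ⇒ q·9+(1-q)·5 = q·6+(1-q)·9 ⇒ q(3) = (1-q)(4) ⇒ q = 4/7
P2 indiff ⇒ p·4+(1-p)·4 = p·0+(1-p)·6 ⇒ p(4) = (1-p)(2) ⇒ p = 1/3

(p,q) = (1/3, 4/7)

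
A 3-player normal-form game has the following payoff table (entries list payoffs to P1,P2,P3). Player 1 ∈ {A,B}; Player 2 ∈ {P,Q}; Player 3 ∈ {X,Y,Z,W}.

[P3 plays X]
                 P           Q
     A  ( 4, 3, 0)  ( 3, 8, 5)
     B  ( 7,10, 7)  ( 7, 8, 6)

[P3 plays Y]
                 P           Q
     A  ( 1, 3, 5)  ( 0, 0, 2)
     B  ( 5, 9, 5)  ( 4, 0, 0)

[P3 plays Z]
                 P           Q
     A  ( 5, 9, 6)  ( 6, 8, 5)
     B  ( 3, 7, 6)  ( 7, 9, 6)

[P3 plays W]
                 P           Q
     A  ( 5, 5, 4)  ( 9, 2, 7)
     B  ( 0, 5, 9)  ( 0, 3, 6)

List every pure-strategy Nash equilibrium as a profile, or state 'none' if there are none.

PSNE = {(A,P,Z), (B,Q,Z)}

(A,P,X): not NE [P1→B gives 7>4; P2→Q gives 8>3; P3→Z gives 6>0]
(A,P,Y): not NE [P1→B gives 5>1; P3→Z gives 6>5]
(A,P,Z): NE
(A,P,W): not NE [P3→Z gives 6>4]
(A,Q,X): not NE [P1→B gives 7>3; P3→W gives 7>5]
(A,Q,Y): not NE [P1→B gives 4>0; P2→P gives 3>0; P3→W gives 7>2]
(A,Q,Z): not NE [P1→B gives 7>6; P2→P gives 9>8; P3→W gives 7>5]
(A,Q,W): not NE [P2→P gives 5>2]
(B,P,X): not NE [P3→W gives 9>7]
(B,P,Y): not NE [P3→W gives 9>5]
(B,P,Z): not NE [P1→A gives 5>3; P2→Q gives 9>7; P3→W gives 9>6]
(B,P,W): not NE [P1→A gives 5>0]
(B,Q,X): not NE [P2→P gives 10>8]
(B,Q,Y): not NE [P2→P gives 9>0; P3→W gives 6>0]
(B,Q,Z): NE
(B,Q,W): not NE [P1→A gives 9>0; P2→P gives 5>3]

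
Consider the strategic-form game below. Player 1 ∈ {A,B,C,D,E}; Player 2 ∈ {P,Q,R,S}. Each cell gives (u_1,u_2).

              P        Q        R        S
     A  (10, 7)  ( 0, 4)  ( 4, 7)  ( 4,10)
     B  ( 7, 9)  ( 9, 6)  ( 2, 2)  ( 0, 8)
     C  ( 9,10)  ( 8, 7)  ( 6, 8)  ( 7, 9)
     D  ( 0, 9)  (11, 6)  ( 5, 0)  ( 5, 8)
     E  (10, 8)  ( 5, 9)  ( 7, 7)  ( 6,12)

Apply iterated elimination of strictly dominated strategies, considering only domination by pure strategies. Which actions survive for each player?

Remaining: P1:{A,C,E} P2:{P,S}

P2 drop Q (S beats it: A:10>4 B:8>6 C:9>7 D:8>6 E:12>9)
P1 drop B (A beats it: P:10>7 R:4>2 S:4>0)
P1 drop D (C beats it: P:9>0 R:6>5 S:7>5)
P2 drop R (S beats it: A:10>7 C:9>8 E:12>7)
P1→{A,C,E} P2→{P,S}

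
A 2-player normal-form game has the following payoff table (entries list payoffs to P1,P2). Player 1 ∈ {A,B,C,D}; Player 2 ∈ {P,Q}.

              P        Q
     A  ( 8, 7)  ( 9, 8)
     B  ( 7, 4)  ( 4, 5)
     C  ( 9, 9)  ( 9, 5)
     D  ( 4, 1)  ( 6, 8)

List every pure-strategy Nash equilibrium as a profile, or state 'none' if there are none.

(A,P): not NE [P1→C gives 9>8; P2→Q gives 8>7]
(A,Q): NE
(B,P): not NE [P1→C gives 9>7; P2→Q gives 5>4]
(B,Q): not NE [P1→C gives 9>4]
(C,P): NE
(C,Q): not NE [P2→P gives 9>5]
(D,P): not NE [P1→C gives 9>4; P2→Q gives 8>1]
(D,Q): not NE [P1→C gives 9>6]

PSNE = {(A,Q), (C,P)}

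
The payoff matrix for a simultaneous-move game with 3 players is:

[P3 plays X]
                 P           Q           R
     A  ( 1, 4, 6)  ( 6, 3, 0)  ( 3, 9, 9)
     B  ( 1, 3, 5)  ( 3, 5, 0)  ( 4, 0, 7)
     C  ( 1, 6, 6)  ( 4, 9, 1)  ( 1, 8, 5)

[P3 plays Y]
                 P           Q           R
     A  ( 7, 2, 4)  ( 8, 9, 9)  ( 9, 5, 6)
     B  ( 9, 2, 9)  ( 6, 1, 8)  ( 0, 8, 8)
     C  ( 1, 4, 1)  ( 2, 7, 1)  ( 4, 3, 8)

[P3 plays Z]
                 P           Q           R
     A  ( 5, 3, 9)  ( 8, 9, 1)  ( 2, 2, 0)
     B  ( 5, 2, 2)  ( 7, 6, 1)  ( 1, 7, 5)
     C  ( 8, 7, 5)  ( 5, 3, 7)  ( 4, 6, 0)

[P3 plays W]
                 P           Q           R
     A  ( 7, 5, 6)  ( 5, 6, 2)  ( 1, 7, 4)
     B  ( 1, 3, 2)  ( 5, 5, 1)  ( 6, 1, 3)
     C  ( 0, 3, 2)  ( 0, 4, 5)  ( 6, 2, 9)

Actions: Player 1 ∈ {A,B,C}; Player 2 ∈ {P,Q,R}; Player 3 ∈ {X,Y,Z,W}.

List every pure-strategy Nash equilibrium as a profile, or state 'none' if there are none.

PSNE = {(A,Q,Y)}

(A,P,X): not NE [P2→R gives 9>4; P3→Z gives 9>6]
(A,P,Y): not NE [P1→B gives 9>7; P2→Q gives 9>2; P3→Z gives 9>4]
(A,P,Z): not NE [P1→C gives 8>5; P2→Q gives 9>3]
(A,P,W): not NE [P2→R gives 7>5; P3→Z gives 9>6]
(A,Q,X): not NE [P2→R gives 9>3; P3→Y gives 9>0]
(A,Q,Y): NE
(A,Q,Z): not NE [P3→Y gives 9>1]
(A,Q,W): not NE [P2→R gives 7>6; P3→Y gives 9>2]
(A,R,X): not NE [P1→B gives 4>3]
(A,R,Y): not NE [P2→Q gives 9>5; P3→X gives 9>6]
(A,R,Z): not NE [P1→C gives 4>2; P2→Q gives 9>2; P3→X gives 9>0]
(A,R,W): not NE [P1→C gives 6>1; P3→X gives 9>4]
(B,P,X): not NE [P2→Q gives 5>3; P3→Y gives 9>5]
(B,P,Y): not NE [P2→R gives 8>2]
(B,P,Z): not NE [P1→C gives 8>5; P2→R gives 7>2; P3→Y gives 9>2]
(B,P,W): not NE [P1→A gives 7>1; P2→Q gives 5>3; P3→Y gives 9>2]
(B,Q,X): not NE [P1→A gives 6>3; P3→Y gives 8>0]
(B,Q,Y): not NE [P1→A gives 8>6; P2→R gives 8>1]
(B,Q,Z): not NE [P1→A gives 8>7; P2→R gives 7>6; P3→Y gives 8>1]
(B,Q,W): not NE [P3→Y gives 8>1]
(B,R,X): not NE [P2→Q gives 5>0; P3→Y gives 8>7]
(B,R,Y): not NE [P1→A gives 9>0]
(B,R,Z): not NE [P1→C gives 4>1; P3→Y gives 8>5]
(B,R,W): not NE [P2→Q gives 5>1; P3→Y gives 8>3]
(C,P,X): not NE [P2→Q gives 9>6]
(C,P,Y): not NE [P1→B gives 9>1; P2→Q gives 7>4; P3→X gives 6>1]
(C,P,Z): not NE [P3→X gives 6>5]
(C,P,W): not NE [P1→A gives 7>0; P2→Q gives 4>3; P3→X gives 6>2]
(C,Q,X): not NE [P1→A gives 6>4; P3→Z gives 7>1]
(C,Q,Y): not NE [P1→A gives 8>2; P3→Z gives 7>1]
(C,Q,Z): not NE [P1→A gives 8>5; P2→P gives 7>3]
(C,Q,W): not NE [P1→B gives 5>0; P3→Z gives 7>5]
(C,R,X): not NE [P1→B gives 4>1; P2→Q gives 9>8; P3→W gives 9>5]
(C,R,Y): not NE [P1→A gives 9>4; P2→Q gives 7>3; P3→W gives 9>8]
(C,R,Z): not NE [P2→P gives 7>6; P3→W gives 9>0]
(C,R,W): not NE [P2→Q gives 4>2]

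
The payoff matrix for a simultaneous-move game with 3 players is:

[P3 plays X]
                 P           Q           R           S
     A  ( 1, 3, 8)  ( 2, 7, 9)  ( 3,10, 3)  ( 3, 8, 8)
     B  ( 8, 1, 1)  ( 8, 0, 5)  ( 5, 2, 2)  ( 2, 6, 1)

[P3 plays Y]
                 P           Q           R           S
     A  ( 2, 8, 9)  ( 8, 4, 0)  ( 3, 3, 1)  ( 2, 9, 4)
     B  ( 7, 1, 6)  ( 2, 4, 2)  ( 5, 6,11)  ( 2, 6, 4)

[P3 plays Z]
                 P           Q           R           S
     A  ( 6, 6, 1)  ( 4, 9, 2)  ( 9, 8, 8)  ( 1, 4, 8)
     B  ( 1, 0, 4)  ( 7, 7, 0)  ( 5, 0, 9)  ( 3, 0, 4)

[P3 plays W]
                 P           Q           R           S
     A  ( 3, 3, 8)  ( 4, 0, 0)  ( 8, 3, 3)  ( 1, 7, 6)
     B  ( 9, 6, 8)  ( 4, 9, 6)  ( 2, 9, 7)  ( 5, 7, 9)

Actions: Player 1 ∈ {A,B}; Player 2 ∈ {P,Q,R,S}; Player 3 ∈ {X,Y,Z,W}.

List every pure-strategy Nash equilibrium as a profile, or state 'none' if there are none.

Nash profiles: (B,Q,W), (B,R,Y)

(A,P,X): not NE [P1→B gives 8>1; P2→R gives 10>3; P3→Y gives 9>8]
(A,P,Y): not NE [P1→B gives 7>2; P2→S gives 9>8]
(A,P,Z): not NE [P2→Q gives 9>6; P3→Y gives 9>1]
(A,P,W): not NE [P1→B gives 9>3; P2→S gives 7>3; P3→Y gives 9>8]
(A,Q,X): not NE [P1→B gives 8>2; P2→R gives 10>7]
(A,Q,Y): not NE [P2→S gives 9>4; P3→X gives 9>0]
(A,Q,Z): not NE [P1→B gives 7>4; P3→X gives 9>2]
(A,Q,W): not NE [P2→S gives 7>0; P3→X gives 9>0]
(A,R,X): not NE [P1→B gives 5>3; P3→Z gives 8>3]
(A,R,Y): not NE [P1→B gives 5>3; P2→S gives 9>3; P3→Z gives 8>1]
(A,R,Z): not NE [P2→Q gives 9>8]
(A,R,W): not NE [P2→S gives 7>3; P3→Z gives 8>3]
(A,S,X): not NE [P2→R gives 10>8]
(A,S,Y): not NE [P3→Z gives 8>4]
(A,S,Z): not NE [P1→B gives 3>1; P2→Q gives 9>4]
(A,S,W): not NE [P1→B gives 5>1; P3→Z gives 8>6]
(B,P,X): not NE [P2→S gives 6>1; P3→W gives 8>1]
(B,P,Y): not NE [P2→S gives 6>1; P3→W gives 8>6]
(B,P,Z): not NE [P1→A gives 6>1; P2→Q gives 7>0; P3→W gives 8>4]
(B,P,W): not NE [P2→R gives 9>6]
(B,Q,X): not NE [P2→S gives 6>0; P3→W gives 6>5]
(B,Q,Y): not NE [P1→A gives 8>2; P2→S gives 6>4; P3→W gives 6>2]
(B,Q,Z): not NE [P3→W gives 6>0]
(B,Q,W): NE
(B,R,X): not NE [P2→S gives 6>2; P3→Y gives 11>2]
(B,R,Y): NE
(B,R,Z): not NE [P1→A gives 9>5; P2→Q gives 7>0; P3→Y gives 11>9]
(B,R,W): not NE [P1→A gives 8>2; P3→Y gives 11>7]
(B,S,X): not NE [P1→A gives 3>2; P3→W gives 9>1]
(B,S,Y): not NE [P3→W gives 9>4]
(B,S,Z): not NE [P2→Q gives 7>0; P3→W gives 9>4]
(B,S,W): not NE [P2→R gives 9>7]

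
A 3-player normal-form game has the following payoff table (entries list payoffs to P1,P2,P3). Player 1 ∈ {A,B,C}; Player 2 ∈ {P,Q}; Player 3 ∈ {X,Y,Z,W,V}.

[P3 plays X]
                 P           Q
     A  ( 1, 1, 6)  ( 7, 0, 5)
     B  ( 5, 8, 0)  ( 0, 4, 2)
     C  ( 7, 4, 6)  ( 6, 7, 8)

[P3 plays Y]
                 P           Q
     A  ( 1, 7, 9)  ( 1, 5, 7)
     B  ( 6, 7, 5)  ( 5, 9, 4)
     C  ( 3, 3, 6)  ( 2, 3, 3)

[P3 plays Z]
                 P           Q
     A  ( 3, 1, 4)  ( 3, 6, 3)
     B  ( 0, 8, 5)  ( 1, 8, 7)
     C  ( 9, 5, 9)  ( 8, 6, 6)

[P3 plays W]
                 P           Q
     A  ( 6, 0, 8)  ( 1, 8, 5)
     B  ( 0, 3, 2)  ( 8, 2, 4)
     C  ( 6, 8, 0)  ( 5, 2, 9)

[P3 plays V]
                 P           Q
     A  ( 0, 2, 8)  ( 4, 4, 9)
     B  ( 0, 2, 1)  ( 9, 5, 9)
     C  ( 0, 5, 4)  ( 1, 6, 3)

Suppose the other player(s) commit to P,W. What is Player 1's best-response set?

argmax u_1 = {A,C}

u_1(A vs P,W) = 6
u_1(B vs P,W) = 0
u_1(C vs P,W) = 6
max payoff 6 at {A,C}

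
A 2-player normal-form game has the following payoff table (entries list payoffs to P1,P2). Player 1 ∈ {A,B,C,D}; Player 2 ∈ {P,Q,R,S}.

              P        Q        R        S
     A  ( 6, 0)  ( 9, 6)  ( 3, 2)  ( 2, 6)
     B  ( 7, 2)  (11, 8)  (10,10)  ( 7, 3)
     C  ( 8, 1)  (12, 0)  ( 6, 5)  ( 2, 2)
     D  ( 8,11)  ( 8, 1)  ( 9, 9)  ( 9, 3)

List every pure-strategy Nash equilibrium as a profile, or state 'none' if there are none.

Nash profiles: (B,R), (D,P)

(A,P): not NE [P1→D gives 8>6; P2→S gives 6>0]
(A,Q): not NE [P1→C gives 12>9]
(A,R): not NE [P1→B gives 10>3; P2→S gives 6>2]
(A,S): not NE [P1→D gives 9>2]
(B,P): not NE [P1→D gives 8>7; P2→R gives 10>2]
(B,Q): not NE [P1→C gives 12>11; P2→R gives 10>8]
(B,R): NE
(B,S): not NE [P1→D gives 9>7; P2→R gives 10>3]
(C,P): not NE [P2→R gives 5>1]
(C,Q): not NE [P2→R gives 5>0]
(C,R): not NE [P1→B gives 10>6]
(C,S): not NE [P1→D gives 9>2; P2→R gives 5>2]
(D,P): NE
(D,Q): not NE [P1→C gives 12>8; P2→P gives 11>1]
(D,R): not NE [P1→B gives 10>9; P2→P gives 11>9]
(D,S): not NE [P2→P gives 11>3]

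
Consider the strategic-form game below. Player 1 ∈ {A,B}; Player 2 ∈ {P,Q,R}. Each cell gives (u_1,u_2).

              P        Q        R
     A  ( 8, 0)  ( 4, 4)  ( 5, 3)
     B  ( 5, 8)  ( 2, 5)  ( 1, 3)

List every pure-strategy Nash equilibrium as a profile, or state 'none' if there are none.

(A,P): not NE [P2→Q gives 4>0]
(A,Q): NE
(A,R): not NE [P2→Q gives 4>3]
(B,P): not NE [P1→A gives 8>5]
(B,Q): not NE [P1→A gives 4>2; P2→P gives 8>5]
(B,R): not NE [P1→A gives 5>1; P2→P gives 8>3]

Nash profiles: (A,Q)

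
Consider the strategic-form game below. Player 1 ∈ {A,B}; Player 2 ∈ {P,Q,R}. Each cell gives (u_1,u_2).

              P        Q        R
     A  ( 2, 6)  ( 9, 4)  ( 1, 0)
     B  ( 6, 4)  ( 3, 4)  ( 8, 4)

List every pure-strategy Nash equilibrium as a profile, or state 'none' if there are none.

PSNE = {(B,P), (B,R)}

(A,P): not NE [P1→B gives 6>2]
(A,Q): not NE [P2→P gives 6>4]
(A,R): not NE [P1→B gives 8>1; P2→P gives 6>0]
(B,P): NE
(B,Q): not NE [P1→A gives 9>3]
(B,R): NE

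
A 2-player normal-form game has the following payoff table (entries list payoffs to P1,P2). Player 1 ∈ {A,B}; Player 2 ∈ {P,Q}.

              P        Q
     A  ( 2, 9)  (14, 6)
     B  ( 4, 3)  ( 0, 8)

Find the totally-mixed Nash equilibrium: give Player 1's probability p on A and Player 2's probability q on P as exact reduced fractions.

P1 indiff ⇒ q·2+(1-q)·14 = q·4+(1-q)·0 ⇒ q(-2) = (1-q)(-14) ⇒ q = 7/8
P2 indiff ⇒ p·9+(1-p)·3 = p·6+(1-p)·8 ⇒ p(3) = (1-p)(5) ⇒ p = 5/8

p=5/8, q=7/8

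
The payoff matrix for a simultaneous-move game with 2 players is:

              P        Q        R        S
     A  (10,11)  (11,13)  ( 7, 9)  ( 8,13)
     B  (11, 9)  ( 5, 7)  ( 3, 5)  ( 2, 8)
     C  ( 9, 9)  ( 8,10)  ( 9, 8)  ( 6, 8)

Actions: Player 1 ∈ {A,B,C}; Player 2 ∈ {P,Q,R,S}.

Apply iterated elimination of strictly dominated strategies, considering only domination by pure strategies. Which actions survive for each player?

P2 drop R (P beats it: A:11>9 B:9>5 C:9>8)
P1 drop C (A beats it: P:10>9 Q:11>8 S:8>6)
P1→{A,B} P2→{P,Q,S}

IESDS → P1:{A,B} P2:{P,Q,S}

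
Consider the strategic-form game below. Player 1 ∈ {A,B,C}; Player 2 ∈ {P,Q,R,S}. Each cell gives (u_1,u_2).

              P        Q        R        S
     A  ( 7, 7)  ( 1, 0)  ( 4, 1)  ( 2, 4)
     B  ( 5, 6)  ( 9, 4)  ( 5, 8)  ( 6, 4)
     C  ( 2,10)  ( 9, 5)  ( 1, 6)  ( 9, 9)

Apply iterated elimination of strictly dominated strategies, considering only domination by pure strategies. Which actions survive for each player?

P2 drop Q (P beats it: A:7>0 B:6>4 C:10>5)
P2 drop S (P beats it: A:7>4 B:6>4 C:10>9)
P1 drop C (A beats it: P:7>2 R:4>1)
P1→{A,B} P2→{P,R}

Survivors P1:{A,B} P2:{P,R}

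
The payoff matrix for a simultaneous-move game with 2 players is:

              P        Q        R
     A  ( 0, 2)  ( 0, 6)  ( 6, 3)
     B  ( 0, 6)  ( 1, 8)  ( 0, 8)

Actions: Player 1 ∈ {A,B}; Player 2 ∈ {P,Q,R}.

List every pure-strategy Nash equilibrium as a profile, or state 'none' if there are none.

(A,P): not NE [P2→Q gives 6>2]
(A,Q): not NE [P1→B gives 1>0]
(A,R): not NE [P2→Q gives 6>3]
(B,P): not NE [P2→R gives 8>6]
(B,Q): NE
(B,R): not NE [P1→A gives 6>0]

PSNE = {(B,Q)}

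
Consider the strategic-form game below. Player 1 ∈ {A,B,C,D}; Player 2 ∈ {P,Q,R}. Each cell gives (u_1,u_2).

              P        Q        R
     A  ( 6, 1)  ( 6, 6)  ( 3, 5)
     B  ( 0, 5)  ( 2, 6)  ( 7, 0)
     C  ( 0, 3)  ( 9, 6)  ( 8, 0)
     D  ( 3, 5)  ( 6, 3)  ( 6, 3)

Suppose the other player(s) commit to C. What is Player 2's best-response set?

u_2(P vs C) = 3
u_2(Q vs C) = 6
u_2(R vs C) = 0
max payoff 6 at {Q}

P2 best: {Q}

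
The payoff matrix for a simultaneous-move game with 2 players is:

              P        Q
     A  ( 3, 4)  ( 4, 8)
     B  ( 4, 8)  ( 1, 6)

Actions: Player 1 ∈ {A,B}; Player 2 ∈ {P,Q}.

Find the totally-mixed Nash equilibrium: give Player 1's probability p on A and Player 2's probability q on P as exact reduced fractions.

(p,q) = (1/3, 3/4)

P1 indiff ⇒ q·3+(1-q)·4 = q·4+(1-q)·1 ⇒ q(-1) = (1-q)(-3) ⇒ q = 3/4
P2 indiff ⇒ p·4+(1-p)·8 = p·8+(1-p)·6 ⇒ p(-4) = (1-p)(-2) ⇒ p = 1/3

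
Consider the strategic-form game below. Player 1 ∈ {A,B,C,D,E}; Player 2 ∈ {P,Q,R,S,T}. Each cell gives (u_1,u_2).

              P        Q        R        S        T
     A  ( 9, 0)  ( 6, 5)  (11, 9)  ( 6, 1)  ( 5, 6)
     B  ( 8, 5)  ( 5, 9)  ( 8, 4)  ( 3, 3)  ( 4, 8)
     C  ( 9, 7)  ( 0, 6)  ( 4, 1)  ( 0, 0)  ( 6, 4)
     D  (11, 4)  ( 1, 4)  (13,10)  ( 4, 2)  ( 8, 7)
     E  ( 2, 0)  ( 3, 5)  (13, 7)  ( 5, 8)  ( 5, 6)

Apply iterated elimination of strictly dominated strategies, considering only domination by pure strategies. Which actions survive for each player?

IESDS → P1:{A,D,E} P2:{R,S}

P1 drop B (A beats it: P:9>8 Q:6>5 R:11>8 S:6>3 T:5>4)
P1 drop C (D beats it: P:11>9 Q:1>0 R:13>4 S:4>0 T:8>6)
P2 drop P (R beats it: A:9>0 D:10>4 E:7>0)
P2 drop Q (R beats it: A:9>5 D:10>4 E:7>5)
P2 drop T (R beats it: A:9>6 D:10>7 E:7>6)
P1→{A,D,E} P2→{R,S}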